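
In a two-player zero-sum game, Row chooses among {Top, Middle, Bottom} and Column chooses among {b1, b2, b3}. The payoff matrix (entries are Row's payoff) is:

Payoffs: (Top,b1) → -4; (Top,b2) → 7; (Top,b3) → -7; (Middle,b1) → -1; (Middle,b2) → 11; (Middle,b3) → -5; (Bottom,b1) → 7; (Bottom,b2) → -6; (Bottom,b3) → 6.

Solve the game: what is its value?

9/7

Row minima: Top → -7, Middle → -5, Bottom → -6; maximin = -5.
Column maxima: b1 → 7, b2 → 11, b3 → 6; minimax = 6.
-5 ≠ 6, so there is no saddle point; optimal play is mixed.
Top is strictly dominated by Middle, so Row never plays it.
b1 is strictly dominated by b3 (it gives Row strictly more in every row), so Column never plays it.
On the remaining 2×2 (Middle, Bottom vs b2, b3):
Let Row play Middle with probability p. Expected payoff against b2: 11p + (-6)(1−p) = 17p − 6; against b3: (-5)p + 6(1−p) = −11p + 6.
Setting these equal: 17p − 6 = −11p + 6 ⇒ 28p = 12 ⇒ p = 3/7, and the value is (17)·(3/7) − 6 = 9/7.
For Column: with q = P(b2), equating Middle's and Bottom's payoffs gives 16q − 5 = −12q + 6 ⇒ q = 11/28.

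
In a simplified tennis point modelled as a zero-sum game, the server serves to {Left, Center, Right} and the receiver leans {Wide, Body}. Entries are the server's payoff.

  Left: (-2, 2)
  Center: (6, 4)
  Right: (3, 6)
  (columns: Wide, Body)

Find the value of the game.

Row minima: Left → -2, Center → 4, Right → 3; maximin = 4.
Column maxima: Wide → 6, Body → 6; minimax = 6.
4 ≠ 6, so there is no saddle point; optimal play is mixed.
Left is strictly dominated by Center, so the server never plays it.
On the remaining 2×2 (Center, Right vs Wide, Body):
Let the server play Center with probability p. Expected payoff against Wide: 6p + 3(1−p) = 3p + 3; against Body: 4p + 6(1−p) = −2p + 6.
Setting these equal: 3p + 3 = −2p + 6 ⇒ 5p = 3 ⇒ p = 3/5, and the value is (3)·(3/5) + 3 = 24/5.
For the receiver: with q = P(Wide), equating Center's and Right's payoffs gives 2q + 4 = −3q + 6 ⇒ q = 2/5.

24/5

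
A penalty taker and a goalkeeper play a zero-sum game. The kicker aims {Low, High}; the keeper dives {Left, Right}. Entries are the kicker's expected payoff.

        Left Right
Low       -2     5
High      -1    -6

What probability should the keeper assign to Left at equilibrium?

11/12

Row minima: Low → -2, High → -6; maximin = -2.
Column maxima: Left → -1, Right → 5; minimax = -1.
-2 ≠ -1, so there is no saddle point; optimal play is mixed.
Let the kicker play Low with probability p. Expected payoff against Left: (-2)p + (-1)(1−p) = −p − 1; against Right: 5p + (-6)(1−p) = 11p − 6.
Setting these equal: −p − 1 = 11p − 6 ⇒ −12p = -5 ⇒ p = 5/12, and the value is (-1)·(5/12) − 1 = -17/12.
For the keeper: with q = P(Left), equating Low's and High's payoffs gives −7q + 5 = 5q − 6 ⇒ q = 11/12.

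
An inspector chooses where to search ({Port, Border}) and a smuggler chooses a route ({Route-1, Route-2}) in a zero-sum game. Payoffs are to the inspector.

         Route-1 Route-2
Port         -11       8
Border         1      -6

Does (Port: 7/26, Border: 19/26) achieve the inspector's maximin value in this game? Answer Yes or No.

Yes

Against Route-1 this mix gives (7/26)·(-11) + (19/26)·1 = -29/13.
Against Route-2 this mix gives (7/26)·8 + (19/26)·(-6) = -29/13.
All of the smuggler's active replies (Route-1, Route-2) yield -29/13, and no column does worse for the inspector. The mix makes the smuggler indifferent and guarantees -29/13, so it is optimal.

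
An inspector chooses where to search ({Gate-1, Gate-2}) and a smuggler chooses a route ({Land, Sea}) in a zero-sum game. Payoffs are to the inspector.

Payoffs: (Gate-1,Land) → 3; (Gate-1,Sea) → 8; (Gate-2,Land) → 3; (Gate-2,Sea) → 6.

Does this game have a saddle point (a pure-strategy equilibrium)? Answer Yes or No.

Yes

Row minima: Gate-1 → 3, Gate-2 → 3; maximin = 3.
Column maxima: Land → 3, Sea → 8; minimax = 3.
maximin = minimax = 3, so a saddle point exists.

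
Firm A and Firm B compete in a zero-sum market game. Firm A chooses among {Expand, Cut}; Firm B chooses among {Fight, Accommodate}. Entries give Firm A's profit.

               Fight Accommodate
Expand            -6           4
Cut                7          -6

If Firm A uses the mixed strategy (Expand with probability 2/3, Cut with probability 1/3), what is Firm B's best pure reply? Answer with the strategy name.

Fight

If Firm B plays Fight, Firm A's expected payoff is (2/3)·(-6) + (1/3)·7 = -5/3.
If Firm B plays Accommodate, Firm A's expected payoff is (2/3)·4 + (1/3)·(-6) = 2/3.
Firm B minimizes Firm A's payoff; the smallest is -5/3, so the best response is Fight.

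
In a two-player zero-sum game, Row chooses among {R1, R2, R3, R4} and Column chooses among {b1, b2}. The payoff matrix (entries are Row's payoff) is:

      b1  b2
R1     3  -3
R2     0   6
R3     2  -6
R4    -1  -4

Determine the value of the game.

3/2

Row minima: R1 → -3, R2 → 0, R3 → -6, R4 → -4; maximin = 0.
Column maxima: b1 → 3, b2 → 6; minimax = 3.
0 ≠ 3, so there is no saddle point; optimal play is mixed.
R3 is strictly dominated by R1, so Row never plays it.
R4 is strictly dominated by R1, so Row never plays it.
On the remaining 2×2 (R1, R2 vs b1, b2):
Let Row play R1 with probability p. Expected payoff against b1: 3p + 0(1−p) = 3p; against b2: (-3)p + 6(1−p) = −9p + 6.
Setting these equal: 3p = −9p + 6 ⇒ 12p = 6 ⇒ p = 1/2, and the value is (3)·(1/2) = 3/2.
For Column: with q = P(b1), equating R1's and R2's payoffs gives 6q − 3 = −6q + 6 ⇒ q = 3/4.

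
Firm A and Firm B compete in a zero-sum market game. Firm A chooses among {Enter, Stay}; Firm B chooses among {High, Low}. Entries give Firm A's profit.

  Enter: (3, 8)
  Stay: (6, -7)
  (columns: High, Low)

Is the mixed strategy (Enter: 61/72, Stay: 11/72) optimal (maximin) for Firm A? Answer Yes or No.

No

Against High this mix gives (61/72)·3 + (11/72)·6 = 83/24.
Against Low this mix gives (61/72)·8 + (11/72)·(-7) = 137/24.
Firm B will play High, holding Firm A to 83/24. Shifting weight toward the row that does better against High would raise this floor (the equalizing mix achieves 23/6 against both High and Low), so the proposed strategy is not optimal.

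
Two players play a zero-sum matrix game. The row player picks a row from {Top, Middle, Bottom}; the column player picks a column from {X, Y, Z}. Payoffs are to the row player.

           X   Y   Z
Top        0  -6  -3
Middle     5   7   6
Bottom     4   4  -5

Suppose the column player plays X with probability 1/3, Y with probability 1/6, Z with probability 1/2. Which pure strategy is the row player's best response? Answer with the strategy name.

Middle

Expected payoff of Top: (1/3)·0 + (1/6)·(-6) + (1/2)·(-3) = -5/2.
Expected payoff of Middle: (1/3)·5 + (1/6)·7 + (1/2)·6 = 35/6.
Expected payoff of Bottom: (1/3)·4 + (1/6)·4 + (1/2)·(-5) = -1/2.
The largest is 35/6, so the row player's best response is Middle.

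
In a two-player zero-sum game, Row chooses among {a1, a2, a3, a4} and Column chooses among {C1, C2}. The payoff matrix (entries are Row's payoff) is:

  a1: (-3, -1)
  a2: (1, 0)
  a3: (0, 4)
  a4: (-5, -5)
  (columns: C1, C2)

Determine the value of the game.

4/5

Row minima: a1 → -3, a2 → 0, a3 → 0, a4 → -5; maximin = 0.
Column maxima: C1 → 1, C2 → 4; minimax = 1.
0 ≠ 1, so there is no saddle point; optimal play is mixed.
a1 is strictly dominated by a2, so Row never plays it.
a4 is strictly dominated by a2, so Row never plays it.
On the remaining 2×2 (a2, a3 vs C1, C2):
Let Row play a2 with probability p. Expected payoff against C1: 1p + 0(1−p) = p; against C2: 0p + 4(1−p) = −4p + 4.
Setting these equal: p = −4p + 4 ⇒ 5p = 4 ⇒ p = 4/5, and the value is (1)·(4/5) = 4/5.
For Column: with q = P(C1), equating a2's and a3's payoffs gives q = −4q + 4 ⇒ q = 4/5.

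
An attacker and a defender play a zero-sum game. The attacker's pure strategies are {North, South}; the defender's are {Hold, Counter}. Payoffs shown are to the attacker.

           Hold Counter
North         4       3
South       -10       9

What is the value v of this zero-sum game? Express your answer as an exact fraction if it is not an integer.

Row minima: North → 3, South → -10; maximin = 3.
Column maxima: Hold → 4, Counter → 9; minimax = 4.
3 ≠ 4, so there is no saddle point; optimal play is mixed.
Let the attacker play North with probability p. Expected payoff against Hold: 4p + (-10)(1−p) = 14p − 10; against Counter: 3p + 9(1−p) = −6p + 9.
Setting these equal: 14p − 10 = −6p + 9 ⇒ 20p = 19 ⇒ p = 19/20, and the value is (14)·(19/20) − 10 = 33/10.
For the defender: with q = P(Hold), equating North's and South's payoffs gives q + 3 = −19q + 9 ⇒ q = 3/10.

33/10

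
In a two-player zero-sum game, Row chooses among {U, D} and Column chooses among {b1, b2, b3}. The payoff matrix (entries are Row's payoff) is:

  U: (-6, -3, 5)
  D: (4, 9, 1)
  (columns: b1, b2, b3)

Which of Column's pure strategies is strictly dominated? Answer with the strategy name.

b1 holds Row's payoff strictly below b2 in every row: -6 < -3, 4 < 9.
So b2 is strictly dominated for Column.

b2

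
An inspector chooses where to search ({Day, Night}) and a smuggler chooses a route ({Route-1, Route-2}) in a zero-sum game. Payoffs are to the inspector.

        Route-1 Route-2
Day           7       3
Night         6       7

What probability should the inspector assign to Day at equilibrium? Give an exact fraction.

1/5

Row minima: Day → 3, Night → 6; maximin = 6.
Column maxima: Route-1 → 7, Route-2 → 7; minimax = 7.
6 ≠ 7, so there is no saddle point; optimal play is mixed.
Let the inspector play Day with probability p. Expected payoff against Route-1: 7p + 6(1−p) = p + 6; against Route-2: 3p + 7(1−p) = −4p + 7.
Setting these equal: p + 6 = −4p + 7 ⇒ 5p = 1 ⇒ p = 1/5, and the value is (1)·(1/5) + 6 = 31/5.
For the smuggler: with q = P(Route-1), equating Day's and Night's payoffs gives 4q + 3 = −q + 7 ⇒ q = 4/5.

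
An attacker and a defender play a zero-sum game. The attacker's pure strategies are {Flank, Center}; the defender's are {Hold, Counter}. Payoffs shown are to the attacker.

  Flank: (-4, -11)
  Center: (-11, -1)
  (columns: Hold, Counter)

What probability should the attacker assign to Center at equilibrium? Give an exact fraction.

7/17

Row minima: Flank → -11, Center → -11; maximin = -11.
Column maxima: Hold → -4, Counter → -1; minimax = -4.
-11 ≠ -4, so there is no saddle point; optimal play is mixed.
Let the attacker play Flank with probability p. Expected payoff against Hold: (-4)p + (-11)(1−p) = 7p − 11; against Counter: (-11)p + (-1)(1−p) = −10p − 1.
Setting these equal: 7p − 11 = −10p − 1 ⇒ 17p = 10 ⇒ p = 10/17, and the value is (7)·(10/17) − 11 = -117/17.
For the defender: with q = P(Hold), equating Flank's and Center's payoffs gives 7q − 11 = −10q − 1 ⇒ q = 10/17.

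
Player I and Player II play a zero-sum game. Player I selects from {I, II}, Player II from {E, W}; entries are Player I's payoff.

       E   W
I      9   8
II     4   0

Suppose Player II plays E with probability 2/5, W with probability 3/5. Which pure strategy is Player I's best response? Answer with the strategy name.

I

Expected payoff of I: (2/5)·9 + (3/5)·8 = 42/5.
Expected payoff of II: (2/5)·4 + (3/5)·0 = 8/5.
The largest is 42/5, so Player I's best response is I.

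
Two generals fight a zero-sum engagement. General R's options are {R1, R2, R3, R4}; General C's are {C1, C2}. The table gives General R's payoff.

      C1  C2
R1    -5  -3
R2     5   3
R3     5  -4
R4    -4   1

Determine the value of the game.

Row minima: R1 → -5, R2 → 3, R3 → -4, R4 → -4; maximin = 3.
Column maxima: C1 → 5, C2 → 3; minimax = 3.
Since maximin = minimax = 3, there is a saddle point and the value is 3.

3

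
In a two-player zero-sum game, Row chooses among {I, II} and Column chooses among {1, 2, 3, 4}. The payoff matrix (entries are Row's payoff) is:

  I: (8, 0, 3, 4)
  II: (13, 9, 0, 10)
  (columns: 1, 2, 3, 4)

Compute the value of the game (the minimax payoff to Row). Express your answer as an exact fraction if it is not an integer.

Row minima: I → 0, II → 0; maximin = 0.
Column maxima: 1 → 13, 2 → 9, 3 → 3, 4 → 10; minimax = 3.
0 ≠ 3, so there is no saddle point; optimal play is mixed.
1 is strictly dominated by 2 (it gives Row strictly more in every row), so Column never plays it.
4 is strictly dominated by 2 (it gives Row strictly more in every row), so Column never plays it.
On the remaining 2×2 (I, II vs 2, 3):
Let Row play I with probability p. Expected payoff against 2: 0p + 9(1−p) = −9p + 9; against 3: 3p + 0(1−p) = 3p.
Setting these equal: −9p + 9 = 3p ⇒ −12p = -9 ⇒ p = 3/4, and the value is (-9)·(3/4) + 9 = 9/4.
For Column: with q = P(2), equating I's and II's payoffs gives −3q + 3 = 9q ⇒ q = 1/4.

9/4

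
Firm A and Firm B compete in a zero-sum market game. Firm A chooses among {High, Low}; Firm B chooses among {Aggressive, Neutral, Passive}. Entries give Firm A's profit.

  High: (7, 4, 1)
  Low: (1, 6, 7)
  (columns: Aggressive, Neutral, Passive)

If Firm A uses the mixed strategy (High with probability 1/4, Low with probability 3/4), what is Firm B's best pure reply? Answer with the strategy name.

Aggressive

If Firm B plays Aggressive, Firm A's expected payoff is (1/4)·7 + (3/4)·1 = 5/2.
If Firm B plays Neutral, Firm A's expected payoff is (1/4)·4 + (3/4)·6 = 11/2.
If Firm B plays Passive, Firm A's expected payoff is (1/4)·1 + (3/4)·7 = 11/2.
Firm B minimizes Firm A's payoff; the smallest is 5/2, so the best response is Aggressive.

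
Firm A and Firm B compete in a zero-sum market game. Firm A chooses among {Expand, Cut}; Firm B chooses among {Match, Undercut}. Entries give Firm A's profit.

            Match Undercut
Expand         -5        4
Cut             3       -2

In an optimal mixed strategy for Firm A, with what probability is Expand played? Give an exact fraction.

5/14

Row minima: Expand → -5, Cut → -2; maximin = -2.
Column maxima: Match → 3, Undercut → 4; minimax = 3.
-2 ≠ 3, so there is no saddle point; optimal play is mixed.
Let Firm A play Expand with probability p. Expected payoff against Match: (-5)p + 3(1−p) = −8p + 3; against Undercut: 4p + (-2)(1−p) = 6p − 2.
Setting these equal: −8p + 3 = 6p − 2 ⇒ −14p = -5 ⇒ p = 5/14, and the value is (-8)·(5/14) + 3 = 1/7.
For Firm B: with q = P(Match), equating Expand's and Cut's payoffs gives −9q + 4 = 5q − 2 ⇒ q = 3/7.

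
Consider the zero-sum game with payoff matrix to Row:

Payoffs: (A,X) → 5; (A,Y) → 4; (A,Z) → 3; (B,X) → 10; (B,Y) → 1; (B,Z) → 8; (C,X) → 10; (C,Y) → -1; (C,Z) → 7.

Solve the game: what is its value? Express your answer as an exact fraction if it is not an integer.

29/8

Row minima: A → 3, B → 1, C → -1; maximin = 3.
Column maxima: X → 10, Y → 4, Z → 8; minimax = 4.
3 ≠ 4, so there is no saddle point; optimal play is mixed.
X is strictly dominated by Y (it gives Row strictly more in every row), so Column never plays it.
With X eliminated, C is strictly dominated by B (B gives Row strictly more in every remaining column), so Row never plays it.
On the remaining 2×2 (A, B vs Y, Z):
Let Row play A with probability p. Expected payoff against Y: 4p + 1(1−p) = 3p + 1; against Z: 3p + 8(1−p) = −5p + 8.
Setting these equal: 3p + 1 = −5p + 8 ⇒ 8p = 7 ⇒ p = 7/8, and the value is (3)·(7/8) + 1 = 29/8.
For Column: with q = P(Y), equating A's and B's payoffs gives q + 3 = −7q + 8 ⇒ q = 5/8.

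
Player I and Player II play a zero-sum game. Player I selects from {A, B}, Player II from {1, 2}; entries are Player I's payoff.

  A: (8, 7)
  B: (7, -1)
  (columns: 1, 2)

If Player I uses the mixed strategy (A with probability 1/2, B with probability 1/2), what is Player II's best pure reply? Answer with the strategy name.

If Player II plays 1, Player I's expected payoff is (1/2)·8 + (1/2)·7 = 15/2.
If Player II plays 2, Player I's expected payoff is (1/2)·7 + (1/2)·(-1) = 3.
Player II minimizes Player I's payoff; the smallest is 3, so the best response is 2.

2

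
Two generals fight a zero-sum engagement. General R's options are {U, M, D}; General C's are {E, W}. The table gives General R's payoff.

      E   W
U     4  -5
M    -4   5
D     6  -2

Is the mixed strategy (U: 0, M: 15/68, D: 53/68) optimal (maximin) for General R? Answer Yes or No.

Against E this mix gives (15/68)·(-4) + (53/68)·6 = 129/34.
Against W this mix gives (15/68)·5 + (53/68)·(-2) = -31/68.
General C will play W, holding General R to -31/68. Shifting weight toward the row that does better against W would raise this floor (the equalizing mix achieves 22/17 against both W and E), so the proposed strategy is not optimal.

No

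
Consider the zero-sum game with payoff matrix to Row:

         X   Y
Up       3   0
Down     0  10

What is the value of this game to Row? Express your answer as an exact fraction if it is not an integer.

Row minima: Up → 0, Down → 0; maximin = 0.
Column maxima: X → 3, Y → 10; minimax = 3.
0 ≠ 3, so there is no saddle point; optimal play is mixed.
Let Row play Up with probability p. Expected payoff against X: 3p + 0(1−p) = 3p; against Y: 0p + 10(1−p) = −10p + 10.
Setting these equal: 3p = −10p + 10 ⇒ 13p = 10 ⇒ p = 10/13, and the value is (3)·(10/13) = 30/13.
For Column: with q = P(X), equating Up's and Down's payoffs gives 3q = −10q + 10 ⇒ q = 10/13.

30/13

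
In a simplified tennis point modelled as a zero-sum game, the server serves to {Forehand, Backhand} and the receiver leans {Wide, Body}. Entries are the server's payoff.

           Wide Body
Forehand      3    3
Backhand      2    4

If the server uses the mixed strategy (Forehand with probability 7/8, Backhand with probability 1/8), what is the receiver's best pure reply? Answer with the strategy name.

Wide

If the receiver plays Wide, the server's expected payoff is (7/8)·3 + (1/8)·2 = 23/8.
If the receiver plays Body, the server's expected payoff is (7/8)·3 + (1/8)·4 = 25/8.
The receiver minimizes the server's payoff; the smallest is 23/8, so the best response is Wide.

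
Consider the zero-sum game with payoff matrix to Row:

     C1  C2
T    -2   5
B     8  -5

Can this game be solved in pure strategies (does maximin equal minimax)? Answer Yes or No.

Row minima: T → -2, B → -5; maximin = -2.
Column maxima: C1 → 8, C2 → 5; minimax = 5.
-2 ≠ 5, so no pure-strategy equilibrium exists.

No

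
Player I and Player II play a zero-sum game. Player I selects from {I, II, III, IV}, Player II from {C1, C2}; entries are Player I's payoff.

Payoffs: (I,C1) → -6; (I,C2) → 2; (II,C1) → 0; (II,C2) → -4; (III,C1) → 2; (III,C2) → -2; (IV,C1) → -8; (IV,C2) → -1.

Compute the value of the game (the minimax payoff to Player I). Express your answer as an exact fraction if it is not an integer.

Row minima: I → -6, II → -4, III → -2, IV → -8; maximin = -2.
Column maxima: C1 → 2, C2 → 2; minimax = 2.
-2 ≠ 2, so there is no saddle point; optimal play is mixed.
II is strictly dominated by III, so Player I never plays it.
IV is strictly dominated by I, so Player I never plays it.
On the remaining 2×2 (I, III vs C1, C2):
Let Player I play I with probability p. Expected payoff against C1: (-6)p + 2(1−p) = −8p + 2; against C2: 2p + (-2)(1−p) = 4p − 2.
Setting these equal: −8p + 2 = 4p − 2 ⇒ −12p = -4 ⇒ p = 1/3, and the value is (-8)·(1/3) + 2 = -2/3.
For Player II: with q = P(C1), equating I's and III's payoffs gives −8q + 2 = 4q − 2 ⇒ q = 1/3.

-2/3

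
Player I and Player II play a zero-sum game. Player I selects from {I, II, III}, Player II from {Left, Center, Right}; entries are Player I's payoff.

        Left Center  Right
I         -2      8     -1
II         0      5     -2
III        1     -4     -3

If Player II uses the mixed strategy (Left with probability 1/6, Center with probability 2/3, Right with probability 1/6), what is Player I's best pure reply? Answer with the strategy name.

Expected payoff of I: (1/6)·(-2) + (2/3)·8 + (1/6)·(-1) = 29/6.
Expected payoff of II: (1/6)·0 + (2/3)·5 + (1/6)·(-2) = 3.
Expected payoff of III: (1/6)·1 + (2/3)·(-4) + (1/6)·(-3) = -3.
The largest is 29/6, so Player I's best response is I.

I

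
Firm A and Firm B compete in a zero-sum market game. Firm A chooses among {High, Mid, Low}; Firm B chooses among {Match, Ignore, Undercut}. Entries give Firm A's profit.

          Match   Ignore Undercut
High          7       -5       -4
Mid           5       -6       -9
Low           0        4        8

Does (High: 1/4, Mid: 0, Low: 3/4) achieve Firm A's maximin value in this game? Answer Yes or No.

Yes

Against Match this mix gives (1/4)·7 + (3/4)·0 = 7/4.
Against Ignore this mix gives (1/4)·(-5) + (3/4)·4 = 7/4.
Against Undercut this mix gives (1/4)·(-4) + (3/4)·8 = 5.
All of Firm B's active replies (Match, Ignore) yield 7/4, and no column does worse for Firm A. The mix makes Firm B indifferent and guarantees 7/4, so it is optimal.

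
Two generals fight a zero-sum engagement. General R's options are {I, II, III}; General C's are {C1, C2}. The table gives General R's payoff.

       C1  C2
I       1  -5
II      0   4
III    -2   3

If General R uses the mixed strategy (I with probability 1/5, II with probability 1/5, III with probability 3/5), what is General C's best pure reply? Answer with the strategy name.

If General C plays C1, General R's expected payoff is (1/5)·1 + (1/5)·0 + (3/5)·(-2) = -1.
If General C plays C2, General R's expected payoff is (1/5)·(-5) + (1/5)·4 + (3/5)·3 = 8/5.
General C minimizes General R's payoff; the smallest is -1, so the best response is C1.

C1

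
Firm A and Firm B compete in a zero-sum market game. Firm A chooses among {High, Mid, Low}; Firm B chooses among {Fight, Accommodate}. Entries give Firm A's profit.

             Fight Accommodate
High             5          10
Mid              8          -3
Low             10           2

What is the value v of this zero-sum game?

90/13

Row minima: High → 5, Mid → -3, Low → 2; maximin = 5.
Column maxima: Fight → 10, Accommodate → 10; minimax = 10.
5 ≠ 10, so there is no saddle point; optimal play is mixed.
Mid is strictly dominated by Low, so Firm A never plays it.
On the remaining 2×2 (High, Low vs Fight, Accommodate):
Let Firm A play High with probability p. Expected payoff against Fight: 5p + 10(1−p) = −5p + 10; against Accommodate: 10p + 2(1−p) = 8p + 2.
Setting these equal: −5p + 10 = 8p + 2 ⇒ −13p = -8 ⇒ p = 8/13, and the value is (-5)·(8/13) + 10 = 90/13.
For Firm B: with q = P(Fight), equating High's and Low's payoffs gives −5q + 10 = 8q + 2 ⇒ q = 8/13.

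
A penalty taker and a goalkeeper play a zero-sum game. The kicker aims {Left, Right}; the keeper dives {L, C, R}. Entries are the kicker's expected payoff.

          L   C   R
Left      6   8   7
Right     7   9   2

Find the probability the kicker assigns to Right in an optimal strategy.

Row minima: Left → 6, Right → 2; maximin = 6.
Column maxima: L → 7, C → 9, R → 7; minimax = 7.
6 ≠ 7, so there is no saddle point; optimal play is mixed.
C is strictly dominated by L (it gives the kicker strictly more in every row), so the keeper never plays it.
On the remaining 2×2 (Left, Right vs L, R):
Let the kicker play Left with probability p. Expected payoff against L: 6p + 7(1−p) = −p + 7; against R: 7p + 2(1−p) = 5p + 2.
Setting these equal: −p + 7 = 5p + 2 ⇒ −6p = -5 ⇒ p = 5/6, and the value is (-1)·(5/6) + 7 = 37/6.
For the keeper: with q = P(L), equating Left's and Right's payoffs gives −q + 7 = 5q + 2 ⇒ q = 5/6.

1/6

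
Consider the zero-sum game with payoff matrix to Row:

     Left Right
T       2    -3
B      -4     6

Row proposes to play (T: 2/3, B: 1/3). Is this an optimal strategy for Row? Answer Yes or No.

Against Left this mix gives (2/3)·2 + (1/3)·(-4) = 0.
Against Right this mix gives (2/3)·(-3) + (1/3)·6 = 0.
All of Column's active replies (Left, Right) yield 0, and no column does worse for Row. The mix makes Column indifferent and guarantees 0, so it is optimal.

Yes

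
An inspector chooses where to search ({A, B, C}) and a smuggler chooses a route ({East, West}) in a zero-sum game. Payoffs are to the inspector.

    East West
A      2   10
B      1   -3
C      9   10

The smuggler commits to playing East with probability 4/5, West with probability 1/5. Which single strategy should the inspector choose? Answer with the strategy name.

Expected payoff of A: (4/5)·2 + (1/5)·10 = 18/5.
Expected payoff of B: (4/5)·1 + (1/5)·(-3) = 1/5.
Expected payoff of C: (4/5)·9 + (1/5)·10 = 46/5.
The largest is 46/5, so the inspector's best response is C.

C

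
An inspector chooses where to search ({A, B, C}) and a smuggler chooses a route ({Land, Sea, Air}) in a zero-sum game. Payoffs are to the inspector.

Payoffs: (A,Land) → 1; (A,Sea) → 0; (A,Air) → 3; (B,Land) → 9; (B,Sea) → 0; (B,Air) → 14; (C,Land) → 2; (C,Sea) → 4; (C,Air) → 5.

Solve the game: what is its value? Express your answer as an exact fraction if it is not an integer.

Row minima: A → 0, B → 0, C → 2; maximin = 2.
Column maxima: Land → 9, Sea → 4, Air → 14; minimax = 4.
2 ≠ 4, so there is no saddle point; optimal play is mixed.
A is strictly dominated by C, so the inspector never plays it.
Air is strictly dominated by Land (it gives the inspector strictly more in every row), so the smuggler never plays it.
On the remaining 2×2 (B, C vs Land, Sea):
Let the inspector play B with probability p. Expected payoff against Land: 9p + 2(1−p) = 7p + 2; against Sea: 0p + 4(1−p) = −4p + 4.
Setting these equal: 7p + 2 = −4p + 4 ⇒ 11p = 2 ⇒ p = 2/11, and the value is (7)·(2/11) + 2 = 36/11.
For the smuggler: with q = P(Land), equating B's and C's payoffs gives 9q = −2q + 4 ⇒ q = 4/11.

36/11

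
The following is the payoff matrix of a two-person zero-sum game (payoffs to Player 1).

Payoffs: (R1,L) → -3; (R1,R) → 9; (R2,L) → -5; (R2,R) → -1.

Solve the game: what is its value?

Row minima: R1 → -3, R2 → -5; maximin = -3.
Column maxima: L → -3, R → 9; minimax = -3.
Since maximin = minimax = -3, there is a saddle point and the value is -3.

-3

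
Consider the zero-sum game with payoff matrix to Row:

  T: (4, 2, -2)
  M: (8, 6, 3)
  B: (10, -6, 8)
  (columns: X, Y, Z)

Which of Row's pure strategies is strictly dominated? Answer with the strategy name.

M gives a strictly higher payoff than T against every column: 8 > 4, 6 > 2, 3 > -2.
So T is strictly dominated and Row never plays it.

T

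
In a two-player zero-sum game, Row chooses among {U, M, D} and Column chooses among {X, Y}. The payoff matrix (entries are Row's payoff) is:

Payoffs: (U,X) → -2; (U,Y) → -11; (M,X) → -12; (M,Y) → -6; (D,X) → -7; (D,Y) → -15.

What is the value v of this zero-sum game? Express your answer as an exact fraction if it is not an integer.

Row minima: U → -11, M → -12, D → -15; maximin = -11.
Column maxima: X → -2, Y → -6; minimax = -6.
-11 ≠ -6, so there is no saddle point; optimal play is mixed.
D is strictly dominated by U, so Row never plays it.
On the remaining 2×2 (U, M vs X, Y):
Let Row play U with probability p. Expected payoff against X: (-2)p + (-12)(1−p) = 10p − 12; against Y: (-11)p + (-6)(1−p) = −5p − 6.
Setting these equal: 10p − 12 = −5p − 6 ⇒ 15p = 6 ⇒ p = 2/5, and the value is (10)·(2/5) − 12 = -8.
For Column: with q = P(X), equating U's and M's payoffs gives 9q − 11 = −6q − 6 ⇒ q = 1/3.

-8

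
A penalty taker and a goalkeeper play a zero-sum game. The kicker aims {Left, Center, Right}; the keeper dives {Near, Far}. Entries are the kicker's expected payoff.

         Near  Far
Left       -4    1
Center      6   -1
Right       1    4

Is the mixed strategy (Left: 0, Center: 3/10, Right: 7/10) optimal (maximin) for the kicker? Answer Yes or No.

Against Near this mix gives (3/10)·6 + (7/10)·1 = 5/2.
Against Far this mix gives (3/10)·(-1) + (7/10)·4 = 5/2.
All of the keeper's active replies (Near, Far) yield 5/2, and no column does worse for the kicker. The mix makes the keeper indifferent and guarantees 5/2, so it is optimal.

Yes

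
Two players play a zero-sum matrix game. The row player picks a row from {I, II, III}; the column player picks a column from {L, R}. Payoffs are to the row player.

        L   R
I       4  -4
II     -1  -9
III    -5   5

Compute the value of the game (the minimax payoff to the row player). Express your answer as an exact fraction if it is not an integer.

Row minima: I → -4, II → -9, III → -5; maximin = -4.
Column maxima: L → 4, R → 5; minimax = 4.
-4 ≠ 4, so there is no saddle point; optimal play is mixed.
II is strictly dominated by I, so the row player never plays it.
On the remaining 2×2 (I, III vs L, R):
Let the row player play I with probability p. Expected payoff against L: 4p + (-5)(1−p) = 9p − 5; against R: (-4)p + 5(1−p) = −9p + 5.
Setting these equal: 9p − 5 = −9p + 5 ⇒ 18p = 10 ⇒ p = 5/9, and the value is (9)·(5/9) − 5 = 0.
For the column player: with q = P(L), equating I's and III's payoffs gives 8q − 4 = −10q + 5 ⇒ q = 1/2.

0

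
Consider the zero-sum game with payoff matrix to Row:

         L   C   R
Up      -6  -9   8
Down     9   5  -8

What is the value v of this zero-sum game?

-16/15

Row minima: Up → -9, Down → -8; maximin = -8.
Column maxima: L → 9, C → 5, R → 8; minimax = 5.
-8 ≠ 5, so there is no saddle point; optimal play is mixed.
L is strictly dominated by C (it gives Row strictly more in every row), so Column never plays it.
On the remaining 2×2 (Up, Down vs C, R):
Let Row play Up with probability p. Expected payoff against C: (-9)p + 5(1−p) = −14p + 5; against R: 8p + (-8)(1−p) = 16p − 8.
Setting these equal: −14p + 5 = 16p − 8 ⇒ −30p = -13 ⇒ p = 13/30, and the value is (-14)·(13/30) + 5 = -16/15.
For Column: with q = P(C), equating Up's and Down's payoffs gives −17q + 8 = 13q − 8 ⇒ q = 8/15.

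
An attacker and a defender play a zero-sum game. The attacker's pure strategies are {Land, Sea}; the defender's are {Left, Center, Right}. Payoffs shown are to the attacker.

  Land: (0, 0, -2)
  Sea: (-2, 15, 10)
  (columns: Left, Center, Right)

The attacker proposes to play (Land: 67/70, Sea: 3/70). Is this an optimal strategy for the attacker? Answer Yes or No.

Against Left this mix gives (67/70)·0 + (3/70)·(-2) = -3/35.
Against Center this mix gives (67/70)·0 + (3/70)·15 = 9/14.
Against Right this mix gives (67/70)·(-2) + (3/70)·10 = -52/35.
The defender will play Right, holding the attacker to -52/35. Shifting weight toward the row that does better against Right would raise this floor (the equalizing mix achieves -2/7 against both Right and Left), so the proposed strategy is not optimal.

No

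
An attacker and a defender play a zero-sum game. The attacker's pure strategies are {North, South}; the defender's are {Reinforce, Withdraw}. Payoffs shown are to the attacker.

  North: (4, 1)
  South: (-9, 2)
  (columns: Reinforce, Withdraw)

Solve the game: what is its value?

Row minima: North → 1, South → -9; maximin = 1.
Column maxima: Reinforce → 4, Withdraw → 2; minimax = 2.
1 ≠ 2, so there is no saddle point; optimal play is mixed.
Let the attacker play North with probability p. Expected payoff against Reinforce: 4p + (-9)(1−p) = 13p − 9; against Withdraw: 1p + 2(1−p) = −p + 2.
Setting these equal: 13p − 9 = −p + 2 ⇒ 14p = 11 ⇒ p = 11/14, and the value is (13)·(11/14) − 9 = 17/14.
For the defender: with q = P(Reinforce), equating North's and South's payoffs gives 3q + 1 = −11q + 2 ⇒ q = 1/14.

17/14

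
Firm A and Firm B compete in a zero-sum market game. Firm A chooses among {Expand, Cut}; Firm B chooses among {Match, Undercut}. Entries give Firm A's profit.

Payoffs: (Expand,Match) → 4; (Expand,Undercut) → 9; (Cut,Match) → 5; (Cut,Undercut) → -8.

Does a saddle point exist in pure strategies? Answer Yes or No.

No

Row minima: Expand → 4, Cut → -8; maximin = 4.
Column maxima: Match → 5, Undercut → 9; minimax = 5.
4 ≠ 5, so no pure-strategy equilibrium exists.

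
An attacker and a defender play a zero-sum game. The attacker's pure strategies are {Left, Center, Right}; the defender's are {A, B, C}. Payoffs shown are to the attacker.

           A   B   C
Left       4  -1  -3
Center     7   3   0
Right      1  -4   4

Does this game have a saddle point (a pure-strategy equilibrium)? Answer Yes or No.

No

Row minima: Left → -3, Center → 0, Right → -4; maximin = 0.
Column maxima: A → 7, B → 3, C → 4; minimax = 3.
0 ≠ 3, so no pure-strategy equilibrium exists.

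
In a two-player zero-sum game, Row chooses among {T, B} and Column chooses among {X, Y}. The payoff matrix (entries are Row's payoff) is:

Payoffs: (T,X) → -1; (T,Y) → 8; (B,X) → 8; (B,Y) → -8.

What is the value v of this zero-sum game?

Row minima: T → -1, B → -8; maximin = -1.
Column maxima: X → 8, Y → 8; minimax = 8.
-1 ≠ 8, so there is no saddle point; optimal play is mixed.
Let Row play T with probability p. Expected payoff against X: (-1)p + 8(1−p) = −9p + 8; against Y: 8p + (-8)(1−p) = 16p − 8.
Setting these equal: −9p + 8 = 16p − 8 ⇒ −25p = -16 ⇒ p = 16/25, and the value is (-9)·(16/25) + 8 = 56/25.
For Column: with q = P(X), equating T's and B's payoffs gives −9q + 8 = 16q − 8 ⇒ q = 16/25.

56/25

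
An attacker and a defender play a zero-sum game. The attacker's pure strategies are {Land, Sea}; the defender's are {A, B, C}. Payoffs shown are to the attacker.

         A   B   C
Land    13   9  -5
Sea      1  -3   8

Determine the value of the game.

Row minima: Land → -5, Sea → -3; maximin = -3.
Column maxima: A → 13, B → 9, C → 8; minimax = 8.
-3 ≠ 8, so there is no saddle point; optimal play is mixed.
A is strictly dominated by B (it gives the attacker strictly more in every row), so the defender never plays it.
On the remaining 2×2 (Land, Sea vs B, C):
Let the attacker play Land with probability p. Expected payoff against B: 9p + (-3)(1−p) = 12p − 3; against C: (-5)p + 8(1−p) = −13p + 8.
Setting these equal: 12p − 3 = −13p + 8 ⇒ 25p = 11 ⇒ p = 11/25, and the value is (12)·(11/25) − 3 = 57/25.
For the defender: with q = P(B), equating Land's and Sea's payoffs gives 14q − 5 = −11q + 8 ⇒ q = 13/25.

57/25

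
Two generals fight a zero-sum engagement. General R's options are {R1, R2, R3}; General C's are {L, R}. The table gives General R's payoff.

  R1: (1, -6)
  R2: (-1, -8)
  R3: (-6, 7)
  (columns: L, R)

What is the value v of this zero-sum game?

Row minima: R1 → -6, R2 → -8, R3 → -6; maximin = -6.
Column maxima: L → 1, R → 7; minimax = 1.
-6 ≠ 1, so there is no saddle point; optimal play is mixed.
R2 is strictly dominated by R1, so General R never plays it.
On the remaining 2×2 (R1, R3 vs L, R):
Let General R play R1 with probability p. Expected payoff against L: 1p + (-6)(1−p) = 7p − 6; against R: (-6)p + 7(1−p) = −13p + 7.
Setting these equal: 7p − 6 = −13p + 7 ⇒ 20p = 13 ⇒ p = 13/20, and the value is (7)·(13/20) − 6 = -29/20.
For General C: with q = P(L), equating R1's and R3's payoffs gives 7q − 6 = −13q + 7 ⇒ q = 13/20.

-29/20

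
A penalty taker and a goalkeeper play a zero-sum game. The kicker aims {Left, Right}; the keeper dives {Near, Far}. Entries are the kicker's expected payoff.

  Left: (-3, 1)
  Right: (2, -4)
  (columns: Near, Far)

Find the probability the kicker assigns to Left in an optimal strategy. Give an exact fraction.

Row minima: Left → -3, Right → -4; maximin = -3.
Column maxima: Near → 2, Far → 1; minimax = 1.
-3 ≠ 1, so there is no saddle point; optimal play is mixed.
Let the kicker play Left with probability p. Expected payoff against Near: (-3)p + 2(1−p) = −5p + 2; against Far: 1p + (-4)(1−p) = 5p − 4.
Setting these equal: −5p + 2 = 5p − 4 ⇒ −10p = -6 ⇒ p = 3/5, and the value is (-5)·(3/5) + 2 = -1.
For the keeper: with q = P(Near), equating Left's and Right's payoffs gives −4q + 1 = 6q − 4 ⇒ q = 1/2.

3/5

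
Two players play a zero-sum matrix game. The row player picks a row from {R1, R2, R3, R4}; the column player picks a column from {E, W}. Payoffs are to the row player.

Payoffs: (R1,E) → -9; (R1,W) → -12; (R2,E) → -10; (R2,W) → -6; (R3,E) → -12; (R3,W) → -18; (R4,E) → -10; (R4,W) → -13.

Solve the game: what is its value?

-66/7

Row minima: R1 → -12, R2 → -10, R3 → -18, R4 → -13; maximin = -10.
Column maxima: E → -9, W → -6; minimax = -9.
-10 ≠ -9, so there is no saddle point; optimal play is mixed.
R3 is strictly dominated by R1, so the row player never plays it.
R4 is strictly dominated by R1, so the row player never plays it.
On the remaining 2×2 (R1, R2 vs E, W):
Let the row player play R1 with probability p. Expected payoff against E: (-9)p + (-10)(1−p) = p − 10; against W: (-12)p + (-6)(1−p) = −6p − 6.
Setting these equal: p − 10 = −6p − 6 ⇒ 7p = 4 ⇒ p = 4/7, and the value is (1)·(4/7) − 10 = -66/7.
For the column player: with q = P(E), equating R1's and R2's payoffs gives 3q − 12 = −4q − 6 ⇒ q = 6/7.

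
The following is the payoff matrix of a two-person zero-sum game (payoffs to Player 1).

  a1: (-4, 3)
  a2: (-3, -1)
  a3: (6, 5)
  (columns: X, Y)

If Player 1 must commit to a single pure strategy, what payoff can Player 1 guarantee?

Row minima: a1 → -4, a2 → -3, a3 → 5.
The best of these is 5.

5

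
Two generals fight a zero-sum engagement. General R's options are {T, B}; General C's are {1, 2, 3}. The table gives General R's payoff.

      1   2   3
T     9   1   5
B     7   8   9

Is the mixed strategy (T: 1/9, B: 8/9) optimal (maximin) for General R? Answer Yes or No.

Against 1 this mix gives (1/9)·9 + (8/9)·7 = 65/9.
Against 2 this mix gives (1/9)·1 + (8/9)·8 = 65/9.
Against 3 this mix gives (1/9)·5 + (8/9)·9 = 77/9.
All of General C's active replies (1, 2) yield 65/9, and no column does worse for General R. The mix makes General C indifferent and guarantees 65/9, so it is optimal.

Yes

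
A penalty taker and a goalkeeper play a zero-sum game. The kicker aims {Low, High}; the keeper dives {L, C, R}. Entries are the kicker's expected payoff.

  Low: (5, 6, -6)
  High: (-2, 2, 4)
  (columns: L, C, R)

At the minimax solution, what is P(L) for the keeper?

Row minima: Low → -6, High → -2; maximin = -2.
Column maxima: L → 5, C → 6, R → 4; minimax = 4.
-2 ≠ 4, so there is no saddle point; optimal play is mixed.
C is strictly dominated by L (it gives the kicker strictly more in every row), so the keeper never plays it.
On the remaining 2×2 (Low, High vs L, R):
Let the kicker play Low with probability p. Expected payoff against L: 5p + (-2)(1−p) = 7p − 2; against R: (-6)p + 4(1−p) = −10p + 4.
Setting these equal: 7p − 2 = −10p + 4 ⇒ 17p = 6 ⇒ p = 6/17, and the value is (7)·(6/17) − 2 = 8/17.
For the keeper: with q = P(L), equating Low's and High's payoffs gives 11q − 6 = −6q + 4 ⇒ q = 10/17.

10/17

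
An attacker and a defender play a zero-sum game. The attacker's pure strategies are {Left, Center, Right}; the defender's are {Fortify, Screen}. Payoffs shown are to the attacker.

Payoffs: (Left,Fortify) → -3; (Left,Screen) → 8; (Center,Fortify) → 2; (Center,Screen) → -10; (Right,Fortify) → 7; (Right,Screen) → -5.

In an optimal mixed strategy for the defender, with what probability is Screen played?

10/23

Row minima: Left → -3, Center → -10, Right → -5; maximin = -3.
Column maxima: Fortify → 7, Screen → 8; minimax = 7.
-3 ≠ 7, so there is no saddle point; optimal play is mixed.
Center is strictly dominated by Right, so the attacker never plays it.
On the remaining 2×2 (Left, Right vs Fortify, Screen):
Let the attacker play Left with probability p. Expected payoff against Fortify: (-3)p + 7(1−p) = −10p + 7; against Screen: 8p + (-5)(1−p) = 13p − 5.
Setting these equal: −10p + 7 = 13p − 5 ⇒ −23p = -12 ⇒ p = 12/23, and the value is (-10)·(12/23) + 7 = 41/23.
For the defender: with q = P(Fortify), equating Left's and Right's payoffs gives −11q + 8 = 12q − 5 ⇒ q = 13/23.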